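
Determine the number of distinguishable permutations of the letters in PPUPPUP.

PPUPPUP has 7 letters with P appearing 5 times and U appearing twice.
So there are 7! / (5!·2!) = 21 distinguishable arrangements.

21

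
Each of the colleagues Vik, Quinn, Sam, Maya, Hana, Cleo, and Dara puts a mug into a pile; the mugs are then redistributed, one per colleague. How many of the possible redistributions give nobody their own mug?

1854

This is the derangement count D_7: permutations of 7 items with no fixed point.
By inclusion–exclusion this is Σ_{j=0}^{7} (−1)^j C(7,j)·(7−j)!.
Computing: 5040 − 5040 + 2520 − 840 + 210 − 42 + 7 − 1 = 1854.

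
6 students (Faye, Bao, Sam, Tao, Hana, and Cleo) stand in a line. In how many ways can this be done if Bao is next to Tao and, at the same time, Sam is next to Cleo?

Treat {Bao,Tao} as one block (2 orders) and {Sam,Cleo} as another (2 orders).
That leaves 4 units to arrange: 2 × 2 × 4! = 4 × 24 = 96.

96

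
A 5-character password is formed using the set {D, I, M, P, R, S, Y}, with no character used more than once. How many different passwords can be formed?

With no repetition, fill the 5 characters in order: 7 choices, then 6, down to 3.
That product is 7 × 6 × 5 × 4 × 3 = 2520.

2520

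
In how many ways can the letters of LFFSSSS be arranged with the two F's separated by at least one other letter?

75

There are 7!/(4!·2!) = 105 arrangements of LFFSSSS in total.
If the two F's are adjacent, glue them into one block, leaving 6 items to arrange: (6)!/(4!) = 30 ways.
Subtracting, 105 − 30 = 75 arrangements keep the F's apart.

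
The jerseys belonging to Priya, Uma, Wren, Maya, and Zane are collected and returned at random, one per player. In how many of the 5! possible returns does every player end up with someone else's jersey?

44

This is the derangement count D_5: permutations of 5 items with no fixed point.
By inclusion–exclusion this is Σ_{j=0}^{5} (−1)^j C(5,j)·(5−j)!.
Computing: 120 − 120 + 60 − 20 + 5 − 1 = 44.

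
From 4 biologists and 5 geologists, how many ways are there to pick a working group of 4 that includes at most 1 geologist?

21

Split by how many geologists are chosen (0 through 1).
Sum: C(5,0)·C(4,4) + C(5,1)·C(4,3) = 1 + 20 = 21.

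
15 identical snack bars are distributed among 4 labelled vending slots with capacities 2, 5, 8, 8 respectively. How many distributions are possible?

99

Ignoring the caps, the number of non-negative solutions to x_1+…+x_4 = 15 is C(18,3) = 816.
Subtract solutions that violate a single cap (substitute x_i' = x_i − (cap_i+1)): x_1 ≥ 3 gives C(15,3) = 455; x_2 ≥ 6 gives C(12,3) = 220; x_3 ≥ 9 gives C(9,3) = 84; x_4 ≥ 9 gives C(9,3) = 84. Together 843.
Add back pairs where two caps are both exceeded: 84 + 20 + 20 + 1 + 1 + 0 = 126.
By inclusion–exclusion the count is 816 − 843 + 126 = 99.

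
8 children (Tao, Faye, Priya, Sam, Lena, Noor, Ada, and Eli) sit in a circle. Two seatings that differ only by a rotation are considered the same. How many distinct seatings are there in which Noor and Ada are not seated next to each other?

3600

Without the restriction there are (7)! = 5040 seatings.
Seatings with Noor beside Ada: treat them as a block with 2 internal orders, giving 2 × (6)! = 1440.
Subtracting, 5040 − 1440 = 3600.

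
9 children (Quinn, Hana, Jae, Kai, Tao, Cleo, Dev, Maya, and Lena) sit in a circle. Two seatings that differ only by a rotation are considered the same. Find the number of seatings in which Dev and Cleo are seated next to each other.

Treat {Dev, Cleo} as one unit (2 internal orders) and seat the resulting 8 units around the table: (7)! circular arrangements.
So 2 × (7)! = 2 × 5040 = 10080.

10080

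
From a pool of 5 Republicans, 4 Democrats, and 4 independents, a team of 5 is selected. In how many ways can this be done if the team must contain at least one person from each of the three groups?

Total 5-person selections from all 13: C(13,5) = 1287.
Selections missing a whole group: no Republicans → C(8,5) = 56; no Democrats → C(9,5) = 126; no independents → C(9,5) = 126.
Add back selections omitting two groups (i.e. drawn from a single group): C(5,5) + C(4,5) + C(4,5) = 1.
By inclusion–exclusion: 1287 − 308 + 1 = 980.

980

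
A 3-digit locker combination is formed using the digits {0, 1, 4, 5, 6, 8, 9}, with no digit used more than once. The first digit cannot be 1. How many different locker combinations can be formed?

180

The first digit has 7−1 = 6 choices (anything except 1).
The remaining 2 digits are filled from the other 6 symbols without repetition: 6 × 5 = 30.
Total: 6 × 30 = 180.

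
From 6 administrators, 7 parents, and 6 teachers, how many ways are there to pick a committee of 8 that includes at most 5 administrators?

Split by how many administrators are chosen (0 through 5).
Sum: C(6,0)·C(13,8) + C(6,1)·C(13,7) + C(6,2)·C(13,6) + C(6,3)·C(13,5) + C(6,4)·C(13,4) + C(6,5)·C(13,3) = 1287 + 10296 + 25740 + 25740 + 10725 + 1716 = 75504.

75504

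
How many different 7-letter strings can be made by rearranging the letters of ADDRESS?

Letter multiplicities in ADDRESS: A×1, D×2, E×1, R×1, S×2.
So there are 7! / (2!·2!) = 1260 distinguishable arrangements.

1260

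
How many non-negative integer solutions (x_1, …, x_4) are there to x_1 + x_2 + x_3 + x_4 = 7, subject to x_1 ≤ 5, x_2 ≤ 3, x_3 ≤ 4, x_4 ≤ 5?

82

By stars and bars, unrestricted non-negative solutions to x_1+…+x_4 = 7 number C(7+3,3) = 120.
Subtract solutions that violate a single cap (substitute x_i' = x_i − (cap_i+1)): x_1 ≥ 6 gives C(4,3) = 4; x_2 ≥ 4 gives C(6,3) = 20; x_3 ≥ 5 gives C(5,3) = 10; x_4 ≥ 6 gives C(4,3) = 4. Together 38.
No two caps can be exceeded simultaneously, so the pair terms are all 0.
By inclusion–exclusion the count is 120 − 38 + 0 = 82.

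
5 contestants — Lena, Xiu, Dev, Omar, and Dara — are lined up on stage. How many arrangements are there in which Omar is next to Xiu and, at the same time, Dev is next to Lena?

24

Treat {Omar,Xiu} as one block (2 orders) and {Dev,Lena} as another (2 orders).
That leaves 3 units to arrange: 2 × 2 × 3! = 4 × 6 = 24.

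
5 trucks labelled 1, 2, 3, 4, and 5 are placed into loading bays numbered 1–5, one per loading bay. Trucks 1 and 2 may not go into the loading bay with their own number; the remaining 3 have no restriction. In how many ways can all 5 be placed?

Let Aᵢ (for i ∈ {1, 2}) be the placements that put truck i in its forbidden loading bay. Any j of these fix j positions, leaving (5−j)! ways to fill the rest, and there are C(2,j) ways to pick which j.
By inclusion–exclusion, the number of valid placements is Σ_{j=0}^{2} (−1)^j C(2,j)·(5−j)!.
Computing: 120 − 48 + 6 = 78.

78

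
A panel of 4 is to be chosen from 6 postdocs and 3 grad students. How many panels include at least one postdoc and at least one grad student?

Total 4-person selections from all 9: C(9,4) = 126.
Subtract selections that omit an entire group: no postdocs → C(3,4) = 0; no grad students → C(6,4) = 15.
Both groups omitted at once is impossible, so 126 − 15 = 111.

111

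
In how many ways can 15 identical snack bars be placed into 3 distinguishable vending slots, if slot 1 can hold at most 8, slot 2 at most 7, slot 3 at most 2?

Ignoring the caps, the number of non-negative solutions to x_1+…+x_3 = 15 is C(17,2) = 136.
Subtract solutions that violate a single cap (substitute x_i' = x_i − (cap_i+1)): x_1 ≥ 9 gives C(8,2) = 28; x_2 ≥ 8 gives C(9,2) = 36; x_3 ≥ 3 gives C(14,2) = 91. Together 155.
Add back pairs where two caps are both exceeded: 0 + 10 + 15 = 25.
By inclusion–exclusion the count is 136 − 155 + 25 = 6.

6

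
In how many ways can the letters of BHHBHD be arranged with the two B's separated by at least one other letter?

40

Total arrangements of BHHBHD: 6!/(3!·2!) = 60.
If the two B's are adjacent, glue them into one block, leaving 5 items to arrange: (5)!/(3!) = 20 ways.
Subtracting, 60 − 20 = 40 arrangements keep the B's apart.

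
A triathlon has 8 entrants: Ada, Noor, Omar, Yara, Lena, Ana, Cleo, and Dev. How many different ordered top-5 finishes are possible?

6720

This is an ordered selection of 5 from 8: P(8,5).
That gives 8 × 7 × 6 × 5 × 4 = 6720.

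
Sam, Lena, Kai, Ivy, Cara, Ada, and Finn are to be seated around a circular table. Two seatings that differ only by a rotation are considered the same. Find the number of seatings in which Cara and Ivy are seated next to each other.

Glue Cara and Ivy into a block (2 internal orders). Seating 6 units around a circle gives (5)! arrangements.
So 2 × (5)! = 2 × 120 = 240.

240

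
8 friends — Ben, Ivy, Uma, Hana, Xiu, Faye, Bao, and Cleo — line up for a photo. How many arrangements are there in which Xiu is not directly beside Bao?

30240

There are 8! = 40320 arrangements in all. If Xiu and Bao are adjacent, merging them into one block gives 2·(7)! = 10080 arrangements.
So 40320 − 10080 = 30240 arrangements keep them apart.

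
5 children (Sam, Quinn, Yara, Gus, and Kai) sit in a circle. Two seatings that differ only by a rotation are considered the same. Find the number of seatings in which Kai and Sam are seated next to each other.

Treat {Kai, Sam} as one unit (2 internal orders) and seat the resulting 4 units around the table: (3)! circular arrangements.
So 2 × (3)! = 2 × 6 = 12.

12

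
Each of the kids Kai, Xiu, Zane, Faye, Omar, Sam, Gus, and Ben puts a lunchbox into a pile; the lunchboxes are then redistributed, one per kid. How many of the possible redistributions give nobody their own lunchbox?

14833

Let Aᵢ be the assignments in which kid i gets their own lunchbox. We want the size of the complement of A₁∪…∪A_8.
By inclusion–exclusion this is Σ_{j=0}^{8} (−1)^j C(8,j)·(8−j)!.
Computing: 40320 − 40320 + 20160 − 6720 + 1680 − 336 + 56 − 8 + 1 = 14833.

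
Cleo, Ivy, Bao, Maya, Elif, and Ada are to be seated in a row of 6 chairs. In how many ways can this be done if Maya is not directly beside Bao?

480

Of the 6! = 720 arrangements, those with Maya and Bao adjacent number 2 × 5! = 240 (treat the pair as a block with 2 internal orders).
So 720 − 240 = 480 arrangements keep them apart.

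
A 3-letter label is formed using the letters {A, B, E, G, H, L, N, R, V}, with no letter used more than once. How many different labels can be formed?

With no repetition, fill the 3 letters in order: 9 choices, then 8, down to 7.
9 × 8 × 7 = 504.

504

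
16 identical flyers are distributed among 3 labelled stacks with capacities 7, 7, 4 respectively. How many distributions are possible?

6

By stars and bars, unrestricted non-negative solutions to x_1+…+x_3 = 16 number C(16+2,2) = 153.
Subtract solutions that violate a single cap (substitute x_i' = x_i − (cap_i+1)): x_1 ≥ 8 gives C(10,2) = 45; x_2 ≥ 8 gives C(10,2) = 45; x_3 ≥ 5 gives C(13,2) = 78. Together 168.
Add back pairs where two caps are both exceeded: 1 + 10 + 10 = 21.
By inclusion–exclusion the count is 153 − 168 + 21 = 6.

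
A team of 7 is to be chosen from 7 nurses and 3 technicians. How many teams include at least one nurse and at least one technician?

Total 7-person selections from all 10: C(10,7) = 120.
Selections missing a whole group: no nurses → C(3,7) = 0; no technicians → C(7,7) = 1.
Both groups omitted at once is impossible, so 120 − 1 = 119.

119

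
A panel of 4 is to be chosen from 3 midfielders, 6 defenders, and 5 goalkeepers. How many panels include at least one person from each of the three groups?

495

With no constraint there are C(14,4) = 1001 possible selections.
Selections missing a whole group: no midfielders → C(11,4) = 330; no defenders → C(8,4) = 70; no goalkeepers → C(9,4) = 126.
Add back selections omitting two groups (i.e. drawn from a single group): C(3,4) + C(6,4) + C(5,4) = 20.
By inclusion–exclusion: 1001 − 526 + 20 = 495.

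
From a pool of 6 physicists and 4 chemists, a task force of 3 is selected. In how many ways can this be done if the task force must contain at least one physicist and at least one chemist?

With no constraint there are C(10,3) = 120 possible selections.
Subtract selections that omit an entire group: no physicists → C(4,3) = 4; no chemists → C(6,3) = 20.
Both groups omitted at once is impossible, so 120 − 24 = 96.

96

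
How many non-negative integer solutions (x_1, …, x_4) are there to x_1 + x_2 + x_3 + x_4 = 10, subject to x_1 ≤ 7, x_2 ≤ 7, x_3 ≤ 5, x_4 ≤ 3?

148

By stars and bars, unrestricted non-negative solutions to x_1+…+x_4 = 10 number C(10+3,3) = 286.
Subtract solutions that violate a single cap (substitute x_i' = x_i − (cap_i+1)): x_1 ≥ 8 gives C(5,3) = 10; x_2 ≥ 8 gives C(5,3) = 10; x_3 ≥ 6 gives C(7,3) = 35; x_4 ≥ 4 gives C(9,3) = 84. Together 139.
Add back pairs where two caps are both exceeded: 0 + 0 + 0 + 0 + 0 + 1 = 1.
By inclusion–exclusion the count is 286 − 139 + 1 = 148.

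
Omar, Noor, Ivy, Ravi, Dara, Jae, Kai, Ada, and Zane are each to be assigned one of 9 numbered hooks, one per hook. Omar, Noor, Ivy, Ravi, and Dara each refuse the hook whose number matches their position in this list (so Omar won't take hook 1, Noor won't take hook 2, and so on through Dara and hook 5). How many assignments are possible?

205056

Let Aᵢ (for 1 ≤ i ≤ 5) be the placements that put person i in their forbidden hook. Any j of these fix j positions, leaving (9−j)! ways to fill the rest, and there are C(5,j) ways to pick which j.
By inclusion–exclusion, the number of valid placements is Σ_{j=0}^{5} (−1)^j C(5,j)·(9−j)!.
Computing: 362880 − 201600 + 50400 − 7200 + 600 − 24 = 205056.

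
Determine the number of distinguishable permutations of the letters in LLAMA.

30

Letter multiplicities in LLAMA: A×2, L×2, M×1.
The number of distinct arrangements is 5!/(2!·2!) = 120/4 = 30.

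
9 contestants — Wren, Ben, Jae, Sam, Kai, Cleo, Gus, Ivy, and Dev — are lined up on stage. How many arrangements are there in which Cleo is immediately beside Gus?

80640

Place the 7 others and the Cleo-Gus pair as 8 objects in a line; the pair has 2 internal arrangements.
So the count is 2·(8)! = 80640.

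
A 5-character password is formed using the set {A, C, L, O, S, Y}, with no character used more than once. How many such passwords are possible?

720

With no repetition, fill the 5 characters in order: 6 choices, then 5, down to 2.
That product is 6 × 5 × 4 × 3 × 2 = 720.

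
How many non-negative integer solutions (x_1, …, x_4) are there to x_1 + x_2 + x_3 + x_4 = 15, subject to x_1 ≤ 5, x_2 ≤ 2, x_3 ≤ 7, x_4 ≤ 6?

46

Ignoring the caps, the number of non-negative solutions to x_1+…+x_4 = 15 is C(18,3) = 816.
Subtract solutions that violate a single cap (substitute x_i' = x_i − (cap_i+1)): x_1 ≥ 6 gives C(12,3) = 220; x_2 ≥ 3 gives C(15,3) = 455; x_3 ≥ 8 gives C(10,3) = 120; x_4 ≥ 7 gives C(11,3) = 165. Together 960.
Add back pairs where two caps are both exceeded: 84 + 4 + 10 + 35 + 56 + 1 = 190.
By inclusion–exclusion the count is 816 − 960 + 190 = 46.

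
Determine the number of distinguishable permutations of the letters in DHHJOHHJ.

DHHJOHHJ has 8 letters with H appearing 4 times and J appearing twice.
The number of distinct arrangements is 8!/(4!·2!) = 40320/48 = 840.

840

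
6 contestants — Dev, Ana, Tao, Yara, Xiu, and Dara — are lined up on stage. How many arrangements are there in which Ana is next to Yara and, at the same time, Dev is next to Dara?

Treat {Ana,Yara} as one block (2 orders) and {Dev,Dara} as another (2 orders).
That leaves 4 units to arrange: 2 × 2 × 4! = 4 × 24 = 96.

96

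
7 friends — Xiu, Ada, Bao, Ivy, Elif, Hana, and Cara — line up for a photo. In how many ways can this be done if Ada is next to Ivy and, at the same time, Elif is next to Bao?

Treat {Ada,Ivy} as one block (2 orders) and {Elif,Bao} as another (2 orders).
That leaves 5 units to arrange: 2 × 2 × 5! = 4 × 120 = 480.

480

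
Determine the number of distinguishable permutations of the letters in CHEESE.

The 6 letters of CHEESE have repeats: E appearing 3 times.
The number of distinct arrangements is 6!/(3!) = 720/6 = 120.

120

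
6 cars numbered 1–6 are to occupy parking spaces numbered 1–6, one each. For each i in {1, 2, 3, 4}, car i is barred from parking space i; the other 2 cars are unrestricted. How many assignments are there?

Let Aᵢ (for 1 ≤ i ≤ 4) be the placements that put car i in its forbidden parking space. Any j of these fix j positions, leaving (6−j)! ways to fill the rest, and there are C(4,j) ways to pick which j.
By inclusion–exclusion, the number of valid placements is Σ_{j=0}^{4} (−1)^j C(4,j)·(6−j)!.
Computing: 720 − 480 + 144 − 24 + 2 = 362.

362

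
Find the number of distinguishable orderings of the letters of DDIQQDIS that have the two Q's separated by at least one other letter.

Total arrangements of DDIQQDIS: 8!/(3!·2!·2!) = 1680.
If the two Q's are adjacent, glue them into one block, leaving 7 items to arrange: (7)!/(3!·2!) = 420 ways.
Subtracting, 1680 − 420 = 1260 arrangements keep the Q's apart.

1260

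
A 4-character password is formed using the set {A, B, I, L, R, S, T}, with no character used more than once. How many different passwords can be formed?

840

This is a permutation of 4 out of 7: P(7,4) = 7!/3!.
That product is 7 × 6 × 5 × 4 = 840.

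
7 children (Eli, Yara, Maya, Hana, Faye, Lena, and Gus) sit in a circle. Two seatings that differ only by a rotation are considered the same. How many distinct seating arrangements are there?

Seat Eli anywhere (absorbing the rotational symmetry), then permute the other 6: (6)! = 720.

720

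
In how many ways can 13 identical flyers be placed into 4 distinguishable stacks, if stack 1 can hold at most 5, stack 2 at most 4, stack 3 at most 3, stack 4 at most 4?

Ignoring the caps, the number of non-negative solutions to x_1+…+x_4 = 13 is C(16,3) = 560.
Subtract solutions that violate a single cap (substitute x_i' = x_i − (cap_i+1)): x_1 ≥ 6 gives C(10,3) = 120; x_2 ≥ 5 gives C(11,3) = 165; x_3 ≥ 4 gives C(12,3) = 220; x_4 ≥ 5 gives C(11,3) = 165. Together 670.
Add back pairs where two caps are both exceeded: 10 + 20 + 10 + 35 + 20 + 35 = 130.
By inclusion–exclusion the count is 560 − 670 + 130 = 20.

20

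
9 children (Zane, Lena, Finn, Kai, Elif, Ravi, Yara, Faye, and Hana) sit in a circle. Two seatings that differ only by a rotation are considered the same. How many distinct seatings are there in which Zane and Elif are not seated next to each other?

All circular seatings of 9 people number (8)! = 40320.
Those with Zane next to Elif: fuse the pair into one unit and seat 8 units around a circle — 2·(7)! = 10080.
Subtracting, 40320 − 10080 = 30240.

30240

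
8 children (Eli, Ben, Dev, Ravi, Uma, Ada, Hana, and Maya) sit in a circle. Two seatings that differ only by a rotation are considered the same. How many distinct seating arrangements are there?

5040

Around a circle, 8 distinct people have 8!/8 = (7)! = 5040 rotationally distinct seatings.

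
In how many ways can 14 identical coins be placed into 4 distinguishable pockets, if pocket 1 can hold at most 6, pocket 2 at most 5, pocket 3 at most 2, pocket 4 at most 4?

19

Without the upper bounds there are C(17,3) = 680 ways to split 14 among 4 pockets.
Subtract solutions that violate a single cap (substitute x_i' = x_i − (cap_i+1)): x_1 ≥ 7 gives C(10,3) = 120; x_2 ≥ 6 gives C(11,3) = 165; x_3 ≥ 3 gives C(14,3) = 364; x_4 ≥ 5 gives C(12,3) = 220. Together 869.
Add back pairs where two caps are both exceeded: 4 + 35 + 10 + 56 + 20 + 84 = 209.
Subtract triples: 0 + 0 + 0 + 1 = 1.
By inclusion–exclusion the count is 680 − 869 + 209 − 1 = 19.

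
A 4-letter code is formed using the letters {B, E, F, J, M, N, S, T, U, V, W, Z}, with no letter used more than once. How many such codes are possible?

11880

This is a permutation of 4 out of 12: P(12,4) = 12!/8!.
That product is 12 × 11 × 10 × 9 = 11880.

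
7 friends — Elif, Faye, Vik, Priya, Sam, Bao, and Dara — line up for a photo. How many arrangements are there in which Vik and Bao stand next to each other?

1440

Place the 5 others and the Vik-Bao pair as 6 objects in a line; the pair has 2 internal arrangements.
So the count is 2·(6)! = 1440.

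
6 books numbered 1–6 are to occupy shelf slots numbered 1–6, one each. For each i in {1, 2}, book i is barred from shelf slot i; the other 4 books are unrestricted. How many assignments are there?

Let Aᵢ (for i ∈ {1, 2}) be the placements that put book i in its forbidden shelf slot. Any j of these fix j positions, leaving (6−j)! ways to fill the rest, and there are C(2,j) ways to pick which j.
By inclusion–exclusion, the number of valid placements is Σ_{j=0}^{2} (−1)^j C(2,j)·(6−j)!.
Computing: 720 − 240 + 24 = 504.

504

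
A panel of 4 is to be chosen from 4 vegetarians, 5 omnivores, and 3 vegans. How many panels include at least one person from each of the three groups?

Total 4-person selections from all 12: C(12,4) = 495.
Subtract selections that omit an entire group: no vegetarians → C(8,4) = 70; no omnivores → C(7,4) = 35; no vegans → C(9,4) = 126.
Add back selections omitting two groups (i.e. drawn from a single group): C(4,4) + C(5,4) + C(3,4) = 6.
By inclusion–exclusion: 495 − 231 + 6 = 270.

270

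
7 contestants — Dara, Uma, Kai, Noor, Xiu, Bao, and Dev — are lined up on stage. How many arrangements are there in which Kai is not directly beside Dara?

There are 7! = 5040 arrangements in all. If Kai and Dara are adjacent, merging them into one block gives 2·(6)! = 1440 arrangements.
Complementary counting: 5040 − 1440 = 3600.

3600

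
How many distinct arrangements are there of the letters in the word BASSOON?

The 7 letters of BASSOON have repeats: O appearing twice and S appearing twice.
Dividing 7! = 5040 by 2!·2! = 4 for the repeated letters gives 1260.

1260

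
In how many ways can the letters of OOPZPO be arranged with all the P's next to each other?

20

Treat the 2 copies of P as a single block. The multiset to arrange is then {PP, O, O, O, Z}, 5 items in all.
That gives (5)!/(3!) = 20 arrangements.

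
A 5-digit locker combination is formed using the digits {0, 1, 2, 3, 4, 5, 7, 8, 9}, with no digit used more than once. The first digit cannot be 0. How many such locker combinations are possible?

13440

The first digit has 9−1 = 8 choices (anything except 0).
The remaining 4 digits are filled from the other 8 symbols without repetition: 8 × 7 × 6 × 5 = 1680.
Total: 8 × 1680 = 13440.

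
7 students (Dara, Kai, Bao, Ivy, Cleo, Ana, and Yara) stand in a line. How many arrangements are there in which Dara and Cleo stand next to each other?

1440

Place the 5 others and the Dara-Cleo pair as 6 objects in a line; the pair has 2 internal arrangements.
So the count is 2·(6)! = 1440.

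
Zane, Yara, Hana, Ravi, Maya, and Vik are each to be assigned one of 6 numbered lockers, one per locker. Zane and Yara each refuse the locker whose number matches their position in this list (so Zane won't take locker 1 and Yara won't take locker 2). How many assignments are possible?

504

Let Aᵢ (for i ∈ {1, 2}) be the placements that put person i in their forbidden locker. Any j of these fix j positions, leaving (6−j)! ways to fill the rest, and there are C(2,j) ways to pick which j.
By inclusion–exclusion, the number of valid placements is Σ_{j=0}^{2} (−1)^j C(2,j)·(6−j)!.
Computing: 720 − 240 + 24 = 504.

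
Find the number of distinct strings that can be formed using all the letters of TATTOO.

60

TATTOO has 6 letters with O appearing twice and T appearing 3 times.
So there are 6! / (3!·2!) = 60 distinguishable arrangements.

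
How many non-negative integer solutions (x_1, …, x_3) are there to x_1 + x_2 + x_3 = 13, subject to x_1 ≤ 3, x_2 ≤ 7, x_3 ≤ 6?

Ignoring the caps, the number of non-negative solutions to x_1+…+x_3 = 13 is C(15,2) = 105.
Subtract solutions that violate a single cap (substitute x_i' = x_i − (cap_i+1)): x_1 ≥ 4 gives C(11,2) = 55; x_2 ≥ 8 gives C(7,2) = 21; x_3 ≥ 7 gives C(8,2) = 28. Together 104.
Add back pairs where two caps are both exceeded: 3 + 6 + 0 = 9.
By inclusion–exclusion the count is 105 − 104 + 9 = 10.

10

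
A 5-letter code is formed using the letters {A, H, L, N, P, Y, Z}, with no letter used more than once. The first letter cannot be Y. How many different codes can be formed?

2160

The first letter has 7−1 = 6 choices (anything except Y).
The remaining 4 letters are filled from the other 6 symbols without repetition: 6 × 5 × 4 × 3 = 360.
Total: 6 × 360 = 2160.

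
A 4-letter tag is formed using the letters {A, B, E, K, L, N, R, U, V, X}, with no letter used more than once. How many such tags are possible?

This is a permutation of 4 out of 10: P(10,4) = 10!/6!.
That product is 10 × 9 × 8 × 7 = 5040.

5040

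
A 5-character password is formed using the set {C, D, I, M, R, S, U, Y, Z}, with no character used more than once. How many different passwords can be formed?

This is a permutation of 5 out of 9: P(9,5) = 9!/4!.
9 × 8 × 7 × 6 × 5 = 15120.

15120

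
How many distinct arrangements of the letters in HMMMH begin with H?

4

Fix H in the first position and arrange the remaining 4 letters.
Those 4 letters have M appearing 3 times, giving (4)!/(3!) = 4.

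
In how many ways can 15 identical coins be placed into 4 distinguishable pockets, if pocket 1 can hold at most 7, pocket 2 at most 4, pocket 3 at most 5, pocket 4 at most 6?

105

Ignoring the caps, the number of non-negative solutions to x_1+…+x_4 = 15 is C(18,3) = 816.
Subtract solutions that violate a single cap (substitute x_i' = x_i − (cap_i+1)): x_1 ≥ 8 gives C(10,3) = 120; x_2 ≥ 5 gives C(13,3) = 286; x_3 ≥ 6 gives C(12,3) = 220; x_4 ≥ 7 gives C(11,3) = 165. Together 791.
Add back pairs where two caps are both exceeded: 10 + 4 + 1 + 35 + 20 + 10 = 80.
By inclusion–exclusion the count is 816 − 791 + 80 = 105.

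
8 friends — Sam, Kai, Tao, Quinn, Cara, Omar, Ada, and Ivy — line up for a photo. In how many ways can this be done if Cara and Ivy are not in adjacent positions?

30240

Of the 8! = 40320 arrangements, those with Cara and Ivy adjacent number 2 × 7! = 10080 (treat the pair as a block with 2 internal orders).
So 40320 − 10080 = 30240 arrangements keep them apart.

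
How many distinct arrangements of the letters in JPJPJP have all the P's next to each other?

Treat the 3 copies of P as a single block. The multiset to arrange is then {PPP, J, J, J}, 4 items in all.
That gives (4)!/(3!) = 4 arrangements.

4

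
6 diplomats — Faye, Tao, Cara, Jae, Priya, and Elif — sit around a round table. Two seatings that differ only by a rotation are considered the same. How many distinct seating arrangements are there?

120

Around a circle, 6 distinct people have 6!/6 = (5)! = 120 rotationally distinct seatings.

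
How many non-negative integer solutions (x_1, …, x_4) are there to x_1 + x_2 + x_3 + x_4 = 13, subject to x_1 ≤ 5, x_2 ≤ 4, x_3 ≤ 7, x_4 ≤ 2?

Ignoring the caps, the number of non-negative solutions to x_1+…+x_4 = 13 is C(16,3) = 560.
Subtract solutions that violate a single cap (substitute x_i' = x_i − (cap_i+1)): x_1 ≥ 6 gives C(10,3) = 120; x_2 ≥ 5 gives C(11,3) = 165; x_3 ≥ 8 gives C(8,3) = 56; x_4 ≥ 3 gives C(13,3) = 286. Together 627.
Add back pairs where two caps are both exceeded: 10 + 0 + 35 + 1 + 56 + 10 = 112.
By inclusion–exclusion the count is 560 − 627 + 112 = 45.

45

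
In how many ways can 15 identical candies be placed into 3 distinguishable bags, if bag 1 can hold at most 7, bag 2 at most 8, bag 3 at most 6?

28

By stars and bars, unrestricted non-negative solutions to x_1+…+x_3 = 15 number C(15+2,2) = 136.
Subtract solutions that violate a single cap (substitute x_i' = x_i − (cap_i+1)): x_1 ≥ 8 gives C(9,2) = 36; x_2 ≥ 9 gives C(8,2) = 28; x_3 ≥ 7 gives C(10,2) = 45. Together 109.
Add back pairs where two caps are both exceeded: 0 + 1 + 0 = 1.
By inclusion–exclusion the count is 136 − 109 + 1 = 28.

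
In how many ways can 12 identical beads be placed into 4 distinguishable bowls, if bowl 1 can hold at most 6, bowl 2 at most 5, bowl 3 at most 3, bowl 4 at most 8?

144

By stars and bars, unrestricted non-negative solutions to x_1+…+x_4 = 12 number C(12+3,3) = 455.
Subtract solutions that violate a single cap (substitute x_i' = x_i − (cap_i+1)): x_1 ≥ 7 gives C(8,3) = 56; x_2 ≥ 6 gives C(9,3) = 84; x_3 ≥ 4 gives C(11,3) = 165; x_4 ≥ 9 gives C(6,3) = 20. Together 325.
Add back pairs where two caps are both exceeded: 0 + 4 + 0 + 10 + 0 + 0 = 14.
By inclusion–exclusion the count is 455 − 325 + 14 = 144.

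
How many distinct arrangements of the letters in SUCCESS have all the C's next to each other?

Treat the 2 copies of C as a single block. The multiset to arrange is then {CC, E, S, S, S, U}, 6 items in all.
That gives (6)!/(3!) = 120 arrangements.

120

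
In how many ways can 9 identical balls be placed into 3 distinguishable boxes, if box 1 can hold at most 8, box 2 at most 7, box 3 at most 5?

41

By stars and bars, unrestricted non-negative solutions to x_1+…+x_3 = 9 number C(9+2,2) = 55.
Subtract solutions that violate a single cap (substitute x_i' = x_i − (cap_i+1)): x_1 ≥ 9 gives C(2,2) = 1; x_2 ≥ 8 gives C(3,2) = 3; x_3 ≥ 6 gives C(5,2) = 10. Together 14.
No two caps can be exceeded simultaneously, so the pair terms are all 0.
By inclusion–exclusion the count is 55 − 14 + 0 = 41.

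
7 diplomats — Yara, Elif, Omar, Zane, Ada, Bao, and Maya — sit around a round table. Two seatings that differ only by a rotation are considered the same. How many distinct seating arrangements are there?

Seat Yara anywhere (absorbing the rotational symmetry), then permute the other 6: (6)! = 720.

720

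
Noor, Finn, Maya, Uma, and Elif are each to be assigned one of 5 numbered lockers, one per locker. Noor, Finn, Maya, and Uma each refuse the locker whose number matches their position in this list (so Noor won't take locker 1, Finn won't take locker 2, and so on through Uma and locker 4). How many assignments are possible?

53

Let Aᵢ (for 1 ≤ i ≤ 4) be the placements that put person i in their forbidden locker. Any j of these fix j positions, leaving (5−j)! ways to fill the rest, and there are C(4,j) ways to pick which j.
By inclusion–exclusion, the number of valid placements is Σ_{j=0}^{4} (−1)^j C(4,j)·(5−j)!.
Computing: 120 − 96 + 36 − 8 + 1 = 53.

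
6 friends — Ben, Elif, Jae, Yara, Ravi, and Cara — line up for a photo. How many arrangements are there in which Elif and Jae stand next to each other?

Place the 4 others and the Elif-Jae pair as 5 objects in a line; the pair has 2 internal arrangements.
That gives 2 × 5! = 2 × 120 = 240.

240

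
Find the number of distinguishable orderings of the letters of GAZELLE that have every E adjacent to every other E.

Treat the 2 copies of E as a single block. The multiset to arrange is then {EE, A, G, L, L, Z}, 6 items in all.
That gives (6)!/(2!) = 360 arrangements.

360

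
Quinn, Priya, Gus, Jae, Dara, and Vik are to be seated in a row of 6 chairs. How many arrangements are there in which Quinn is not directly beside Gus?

Of the 6! = 720 arrangements, those with Quinn and Gus adjacent number 2 × 5! = 240 (treat the pair as a block with 2 internal orders).
So 720 − 240 = 480 arrangements keep them apart.

480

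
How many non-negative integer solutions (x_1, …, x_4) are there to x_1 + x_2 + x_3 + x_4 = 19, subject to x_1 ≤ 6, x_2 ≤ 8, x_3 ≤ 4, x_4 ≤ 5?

Ignoring the caps, the number of non-negative solutions to x_1+…+x_4 = 19 is C(22,3) = 1540.
Subtract solutions that violate a single cap (substitute x_i' = x_i − (cap_i+1)): x_1 ≥ 7 gives C(15,3) = 455; x_2 ≥ 9 gives C(13,3) = 286; x_3 ≥ 5 gives C(17,3) = 680; x_4 ≥ 6 gives C(16,3) = 560. Together 1981.
Add back pairs where two caps are both exceeded: 20 + 120 + 84 + 56 + 35 + 165 = 480.
Subtract triples: 0 + 0 + 4 + 0 = 4.
By inclusion–exclusion the count is 1540 − 1981 + 480 − 4 = 35.

35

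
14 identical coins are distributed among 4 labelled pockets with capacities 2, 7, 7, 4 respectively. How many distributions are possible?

60

Ignoring the caps, the number of non-negative solutions to x_1+…+x_4 = 14 is C(17,3) = 680.
Subtract solutions that violate a single cap (substitute x_i' = x_i − (cap_i+1)): x_1 ≥ 3 gives C(14,3) = 364; x_2 ≥ 8 gives C(9,3) = 84; x_3 ≥ 8 gives C(9,3) = 84; x_4 ≥ 5 gives C(12,3) = 220. Together 752.
Add back pairs where two caps are both exceeded: 20 + 20 + 84 + 0 + 4 + 4 = 132.
By inclusion–exclusion the count is 680 − 752 + 132 = 60.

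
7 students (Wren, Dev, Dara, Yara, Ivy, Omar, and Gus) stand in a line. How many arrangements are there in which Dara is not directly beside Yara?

Of the 7! = 5040 arrangements, those with Dara and Yara adjacent number 2 × 6! = 1440 (treat the pair as a block with 2 internal orders).
Complementary counting: 5040 − 1440 = 3600.

3600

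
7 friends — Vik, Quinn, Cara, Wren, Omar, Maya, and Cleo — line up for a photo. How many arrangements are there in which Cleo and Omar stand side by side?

1440

Glue Cleo and Omar into one block (2 internal orders), leaving 6 units to arrange in a row.
So the count is 2·(6)! = 1440.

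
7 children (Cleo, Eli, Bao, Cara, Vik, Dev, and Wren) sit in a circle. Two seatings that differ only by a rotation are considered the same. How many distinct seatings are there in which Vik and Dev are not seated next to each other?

480

Without the restriction there are (6)! = 720 seatings.
Those with Vik next to Dev: fuse the pair into one unit and seat 6 units around a circle — 2·(5)! = 240.
Subtracting, 720 − 240 = 480.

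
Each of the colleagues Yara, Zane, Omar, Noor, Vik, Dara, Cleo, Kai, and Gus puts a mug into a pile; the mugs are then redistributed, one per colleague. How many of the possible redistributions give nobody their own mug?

Let Aᵢ be the assignments in which colleague i gets their own mug. We want the size of the complement of A₁∪…∪A_9.
By inclusion–exclusion this is Σ_{j=0}^{9} (−1)^j C(9,j)·(9−j)!.
Computing: 362880 − 362880 + 181440 − 60480 + 15120 − 3024 + 504 − 72 + 9 − 1 = 133496.

133496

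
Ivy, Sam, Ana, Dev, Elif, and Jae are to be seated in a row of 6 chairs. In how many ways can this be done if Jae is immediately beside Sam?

240

Treat {Jae, Sam} as a single unit. There are 5 units to order, and the pair itself can be ordered 2 ways.
So the count is 2·(5)! = 240.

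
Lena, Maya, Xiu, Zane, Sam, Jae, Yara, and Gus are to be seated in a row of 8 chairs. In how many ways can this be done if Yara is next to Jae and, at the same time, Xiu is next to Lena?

2880

Treat {Yara,Jae} as one block (2 orders) and {Xiu,Lena} as another (2 orders).
That leaves 6 units to arrange: 2 × 2 × 6! = 4 × 720 = 2880.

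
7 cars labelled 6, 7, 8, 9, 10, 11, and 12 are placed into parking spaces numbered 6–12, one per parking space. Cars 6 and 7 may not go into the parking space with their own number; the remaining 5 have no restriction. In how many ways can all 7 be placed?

3720

Let Aᵢ (for i ∈ {6, 7}) be the placements that put car i in its forbidden parking space. Any j of these fix j positions, leaving (7−j)! ways to fill the rest, and there are C(2,j) ways to pick which j.
By inclusion–exclusion, the number of valid placements is Σ_{j=0}^{2} (−1)^j C(2,j)·(7−j)!.
Computing: 5040 − 1440 + 120 = 3720.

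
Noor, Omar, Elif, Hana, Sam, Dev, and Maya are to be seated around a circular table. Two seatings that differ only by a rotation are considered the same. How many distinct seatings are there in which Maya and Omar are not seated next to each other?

Without the restriction there are (6)! = 720 seatings.
Those with Maya next to Omar: fuse the pair into one unit and seat 6 units around a circle — 2·(5)! = 240.
Subtracting, 720 − 240 = 480.

480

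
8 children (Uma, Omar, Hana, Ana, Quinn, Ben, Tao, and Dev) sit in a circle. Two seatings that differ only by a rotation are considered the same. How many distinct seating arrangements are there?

Around a circle, 8 distinct people have 8!/8 = (7)! = 5040 rotationally distinct seatings.

5040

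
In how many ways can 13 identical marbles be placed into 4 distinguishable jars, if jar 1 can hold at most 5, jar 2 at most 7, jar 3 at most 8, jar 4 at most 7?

293

Without the upper bounds there are C(16,3) = 560 ways to split 13 among 4 jars.
Subtract solutions that violate a single cap (substitute x_i' = x_i − (cap_i+1)): x_1 ≥ 6 gives C(10,3) = 120; x_2 ≥ 8 gives C(8,3) = 56; x_3 ≥ 9 gives C(7,3) = 35; x_4 ≥ 8 gives C(8,3) = 56. Together 267.
No two caps can be exceeded simultaneously, so the pair terms are all 0.
By inclusion–exclusion the count is 560 − 267 + 0 = 293.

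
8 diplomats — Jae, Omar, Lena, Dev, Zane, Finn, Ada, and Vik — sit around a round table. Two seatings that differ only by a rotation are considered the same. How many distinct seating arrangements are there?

5040

Around a circle, 8 distinct people have 8!/8 = (7)! = 5040 rotationally distinct seatings.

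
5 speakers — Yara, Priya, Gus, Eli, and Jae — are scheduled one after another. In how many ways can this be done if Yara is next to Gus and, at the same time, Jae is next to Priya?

Treat {Yara,Gus} as one block (2 orders) and {Jae,Priya} as another (2 orders).
That leaves 3 units to arrange: 2 × 2 × 3! = 4 × 6 = 24.

24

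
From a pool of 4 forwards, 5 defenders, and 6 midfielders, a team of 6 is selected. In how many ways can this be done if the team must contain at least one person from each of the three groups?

4250

Total 6-person selections from all 15: C(15,6) = 5005.
Subtract selections that omit an entire group: no forwards → C(11,6) = 462; no defenders → C(10,6) = 210; no midfielders → C(9,6) = 84.
Add back selections omitting two groups (i.e. drawn from a single group): C(4,6) + C(5,6) + C(6,6) = 1.
By inclusion–exclusion: 5005 − 756 + 1 = 4250.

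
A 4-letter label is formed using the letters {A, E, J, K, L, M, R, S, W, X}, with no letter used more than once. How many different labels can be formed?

5040

With no repetition, fill the 4 letters in order: 10 choices, then 9, down to 7.
10 × 9 × 8 × 7 = 5040.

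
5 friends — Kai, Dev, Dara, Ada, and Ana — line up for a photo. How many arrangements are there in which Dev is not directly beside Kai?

72

There are 5! = 120 arrangements in all. If Dev and Kai are adjacent, merging them into one block gives 2·(4)! = 48 arrangements.
So 120 − 48 = 72 arrangements keep them apart.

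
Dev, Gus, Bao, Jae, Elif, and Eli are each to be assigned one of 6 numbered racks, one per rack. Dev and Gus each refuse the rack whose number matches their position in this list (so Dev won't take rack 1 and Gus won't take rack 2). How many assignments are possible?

504

Let Aᵢ (for i ∈ {1, 2}) be the placements that put person i in their forbidden rack. Any j of these fix j positions, leaving (6−j)! ways to fill the rest, and there are C(2,j) ways to pick which j.
By inclusion–exclusion, the number of valid placements is Σ_{j=0}^{2} (−1)^j C(2,j)·(6−j)!.
Computing: 720 − 240 + 24 = 504.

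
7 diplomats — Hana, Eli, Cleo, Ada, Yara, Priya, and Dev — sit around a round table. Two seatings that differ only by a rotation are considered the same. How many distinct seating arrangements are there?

Fix one person's seat to break rotational symmetry; the remaining 6 people can be arranged in (6)! = 720 ways.

720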